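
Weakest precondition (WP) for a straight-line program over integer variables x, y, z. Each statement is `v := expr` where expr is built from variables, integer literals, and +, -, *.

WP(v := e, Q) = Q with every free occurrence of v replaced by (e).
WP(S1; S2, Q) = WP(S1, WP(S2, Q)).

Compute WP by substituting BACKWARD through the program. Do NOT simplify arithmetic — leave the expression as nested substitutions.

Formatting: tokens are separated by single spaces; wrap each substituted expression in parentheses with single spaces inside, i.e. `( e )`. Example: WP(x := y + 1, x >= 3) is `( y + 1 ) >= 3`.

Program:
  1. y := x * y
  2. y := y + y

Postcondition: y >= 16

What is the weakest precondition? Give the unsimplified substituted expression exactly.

post: y >= 16
stmt 2: y := y + y  -- replace 1 occurrence(s) of y with (y + y)
  => ( y + y ) >= 16
stmt 1: y := x * y  -- replace 2 occurrence(s) of y with (x * y)
  => ( ( x * y ) + ( x * y ) ) >= 16

Answer: ( ( x * y ) + ( x * y ) ) >= 16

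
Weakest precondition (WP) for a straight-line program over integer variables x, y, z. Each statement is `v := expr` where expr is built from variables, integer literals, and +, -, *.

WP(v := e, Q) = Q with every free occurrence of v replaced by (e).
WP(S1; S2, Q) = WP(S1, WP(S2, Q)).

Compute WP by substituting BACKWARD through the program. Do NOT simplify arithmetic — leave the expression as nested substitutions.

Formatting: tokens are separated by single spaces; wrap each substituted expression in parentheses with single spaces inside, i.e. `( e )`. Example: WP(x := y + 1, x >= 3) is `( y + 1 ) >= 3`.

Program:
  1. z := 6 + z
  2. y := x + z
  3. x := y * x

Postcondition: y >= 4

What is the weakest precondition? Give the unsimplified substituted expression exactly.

Answer: ( x + ( 6 + z ) ) >= 4

Derivation:
post: y >= 4
stmt 3: x := y * x  -- replace 0 occurrence(s) of x with (y * x)
  => y >= 4
stmt 2: y := x + z  -- replace 1 occurrence(s) of y with (x + z)
  => ( x + z ) >= 4
stmt 1: z := 6 + z  -- replace 1 occurrence(s) of z with (6 + z)
  => ( x + ( 6 + z ) ) >= 4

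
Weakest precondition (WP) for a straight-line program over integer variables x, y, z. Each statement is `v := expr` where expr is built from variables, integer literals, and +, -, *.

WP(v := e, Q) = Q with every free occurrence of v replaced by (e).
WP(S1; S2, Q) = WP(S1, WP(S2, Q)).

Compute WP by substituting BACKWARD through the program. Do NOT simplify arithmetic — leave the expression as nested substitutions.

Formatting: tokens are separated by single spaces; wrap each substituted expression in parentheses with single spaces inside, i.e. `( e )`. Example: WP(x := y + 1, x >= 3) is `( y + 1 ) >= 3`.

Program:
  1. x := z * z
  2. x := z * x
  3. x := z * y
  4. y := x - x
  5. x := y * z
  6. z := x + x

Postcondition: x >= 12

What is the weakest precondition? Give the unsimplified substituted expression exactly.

Answer: ( ( ( z * y ) - ( z * y ) ) * z ) >= 12

Derivation:
post: x >= 12
stmt 6: z := x + x  -- replace 0 occurrence(s) of z with (x + x)
  => x >= 12
stmt 5: x := y * z  -- replace 1 occurrence(s) of x with (y * z)
  => ( y * z ) >= 12
stmt 4: y := x - x  -- replace 1 occurrence(s) of y with (x - x)
  => ( ( x - x ) * z ) >= 12
stmt 3: x := z * y  -- replace 2 occurrence(s) of x with (z * y)
  => ( ( ( z * y ) - ( z * y ) ) * z ) >= 12
stmt 2: x := z * x  -- replace 0 occurrence(s) of x with (z * x)
  => ( ( ( z * y ) - ( z * y ) ) * z ) >= 12
stmt 1: x := z * z  -- replace 0 occurrence(s) of x with (z * z)
  => ( ( ( z * y ) - ( z * y ) ) * z ) >= 12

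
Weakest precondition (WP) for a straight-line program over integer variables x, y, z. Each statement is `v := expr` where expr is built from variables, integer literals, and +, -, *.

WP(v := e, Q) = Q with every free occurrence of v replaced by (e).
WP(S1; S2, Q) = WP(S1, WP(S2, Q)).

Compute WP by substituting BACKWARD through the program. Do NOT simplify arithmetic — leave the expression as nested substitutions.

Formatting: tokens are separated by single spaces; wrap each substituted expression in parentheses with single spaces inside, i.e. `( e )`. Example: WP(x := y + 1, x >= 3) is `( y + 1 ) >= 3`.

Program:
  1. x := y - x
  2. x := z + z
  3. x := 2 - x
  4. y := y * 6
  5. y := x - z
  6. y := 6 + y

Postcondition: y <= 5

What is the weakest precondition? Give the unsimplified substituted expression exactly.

post: y <= 5
stmt 6: y := 6 + y  -- replace 1 occurrence(s) of y with (6 + y)
  => ( 6 + y ) <= 5
stmt 5: y := x - z  -- replace 1 occurrence(s) of y with (x - z)
  => ( 6 + ( x - z ) ) <= 5
stmt 4: y := y * 6  -- replace 0 occurrence(s) of y with (y * 6)
  => ( 6 + ( x - z ) ) <= 5
stmt 3: x := 2 - x  -- replace 1 occurrence(s) of x with (2 - x)
  => ( 6 + ( ( 2 - x ) - z ) ) <= 5
stmt 2: x := z + z  -- replace 1 occurrence(s) of x with (z + z)
  => ( 6 + ( ( 2 - ( z + z ) ) - z ) ) <= 5
stmt 1: x := y - x  -- replace 0 occurrence(s) of x with (y - x)
  => ( 6 + ( ( 2 - ( z + z ) ) - z ) ) <= 5

Answer: ( 6 + ( ( 2 - ( z + z ) ) - z ) ) <= 5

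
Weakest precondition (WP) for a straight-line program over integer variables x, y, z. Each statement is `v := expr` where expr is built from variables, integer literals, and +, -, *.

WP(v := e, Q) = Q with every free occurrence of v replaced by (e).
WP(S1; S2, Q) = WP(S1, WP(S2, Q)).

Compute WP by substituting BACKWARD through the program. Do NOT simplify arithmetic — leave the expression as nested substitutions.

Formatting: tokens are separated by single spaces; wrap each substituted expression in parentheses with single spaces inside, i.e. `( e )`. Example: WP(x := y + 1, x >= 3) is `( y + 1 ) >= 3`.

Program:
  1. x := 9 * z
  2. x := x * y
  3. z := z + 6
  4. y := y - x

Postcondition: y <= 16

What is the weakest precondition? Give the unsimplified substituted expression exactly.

Answer: ( y - ( ( 9 * z ) * y ) ) <= 16

Derivation:
post: y <= 16
stmt 4: y := y - x  -- replace 1 occurrence(s) of y with (y - x)
  => ( y - x ) <= 16
stmt 3: z := z + 6  -- replace 0 occurrence(s) of z with (z + 6)
  => ( y - x ) <= 16
stmt 2: x := x * y  -- replace 1 occurrence(s) of x with (x * y)
  => ( y - ( x * y ) ) <= 16
stmt 1: x := 9 * z  -- replace 1 occurrence(s) of x with (9 * z)
  => ( y - ( ( 9 * z ) * y ) ) <= 16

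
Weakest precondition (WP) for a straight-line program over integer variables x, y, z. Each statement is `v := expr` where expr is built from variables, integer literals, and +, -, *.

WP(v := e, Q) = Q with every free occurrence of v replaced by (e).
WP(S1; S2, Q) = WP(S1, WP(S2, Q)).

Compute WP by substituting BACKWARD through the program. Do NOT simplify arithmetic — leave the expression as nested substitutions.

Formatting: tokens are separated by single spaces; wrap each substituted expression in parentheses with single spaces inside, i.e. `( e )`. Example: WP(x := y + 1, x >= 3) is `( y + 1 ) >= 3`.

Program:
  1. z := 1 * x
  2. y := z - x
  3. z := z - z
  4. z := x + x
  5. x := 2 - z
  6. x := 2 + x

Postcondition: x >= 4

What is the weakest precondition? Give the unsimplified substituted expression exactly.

Answer: ( 2 + ( 2 - ( x + x ) ) ) >= 4

Derivation:
post: x >= 4
stmt 6: x := 2 + x  -- replace 1 occurrence(s) of x with (2 + x)
  => ( 2 + x ) >= 4
stmt 5: x := 2 - z  -- replace 1 occurrence(s) of x with (2 - z)
  => ( 2 + ( 2 - z ) ) >= 4
stmt 4: z := x + x  -- replace 1 occurrence(s) of z with (x + x)
  => ( 2 + ( 2 - ( x + x ) ) ) >= 4
stmt 3: z := z - z  -- replace 0 occurrence(s) of z with (z - z)
  => ( 2 + ( 2 - ( x + x ) ) ) >= 4
stmt 2: y := z - x  -- replace 0 occurrence(s) of y with (z - x)
  => ( 2 + ( 2 - ( x + x ) ) ) >= 4
stmt 1: z := 1 * x  -- replace 0 occurrence(s) of z with (1 * x)
  => ( 2 + ( 2 - ( x + x ) ) ) >= 4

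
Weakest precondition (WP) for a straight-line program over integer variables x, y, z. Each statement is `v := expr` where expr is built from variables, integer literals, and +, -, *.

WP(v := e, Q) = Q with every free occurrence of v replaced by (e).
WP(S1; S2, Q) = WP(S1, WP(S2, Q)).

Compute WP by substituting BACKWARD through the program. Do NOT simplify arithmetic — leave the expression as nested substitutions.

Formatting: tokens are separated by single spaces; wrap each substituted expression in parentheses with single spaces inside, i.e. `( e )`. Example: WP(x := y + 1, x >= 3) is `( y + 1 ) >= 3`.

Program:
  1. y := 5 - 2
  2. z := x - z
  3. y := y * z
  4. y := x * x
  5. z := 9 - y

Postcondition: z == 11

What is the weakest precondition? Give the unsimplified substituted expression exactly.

post: z == 11
stmt 5: z := 9 - y  -- replace 1 occurrence(s) of z with (9 - y)
  => ( 9 - y ) == 11
stmt 4: y := x * x  -- replace 1 occurrence(s) of y with (x * x)
  => ( 9 - ( x * x ) ) == 11
stmt 3: y := y * z  -- replace 0 occurrence(s) of y with (y * z)
  => ( 9 - ( x * x ) ) == 11
stmt 2: z := x - z  -- replace 0 occurrence(s) of z with (x - z)
  => ( 9 - ( x * x ) ) == 11
stmt 1: y := 5 - 2  -- replace 0 occurrence(s) of y with (5 - 2)
  => ( 9 - ( x * x ) ) == 11

Answer: ( 9 - ( x * x ) ) == 11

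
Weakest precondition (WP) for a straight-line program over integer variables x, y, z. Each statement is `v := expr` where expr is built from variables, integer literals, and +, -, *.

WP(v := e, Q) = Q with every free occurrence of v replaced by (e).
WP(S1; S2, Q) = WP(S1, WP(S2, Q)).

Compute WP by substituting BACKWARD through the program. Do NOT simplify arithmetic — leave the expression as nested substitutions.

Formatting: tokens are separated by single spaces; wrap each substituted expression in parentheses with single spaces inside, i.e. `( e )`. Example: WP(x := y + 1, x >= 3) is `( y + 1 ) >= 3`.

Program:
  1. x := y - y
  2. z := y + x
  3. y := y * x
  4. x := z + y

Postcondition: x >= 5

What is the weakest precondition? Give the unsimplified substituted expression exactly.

Answer: ( ( y + ( y - y ) ) + ( y * ( y - y ) ) ) >= 5

Derivation:
post: x >= 5
stmt 4: x := z + y  -- replace 1 occurrence(s) of x with (z + y)
  => ( z + y ) >= 5
stmt 3: y := y * x  -- replace 1 occurrence(s) of y with (y * x)
  => ( z + ( y * x ) ) >= 5
stmt 2: z := y + x  -- replace 1 occurrence(s) of z with (y + x)
  => ( ( y + x ) + ( y * x ) ) >= 5
stmt 1: x := y - y  -- replace 2 occurrence(s) of x with (y - y)
  => ( ( y + ( y - y ) ) + ( y * ( y - y ) ) ) >= 5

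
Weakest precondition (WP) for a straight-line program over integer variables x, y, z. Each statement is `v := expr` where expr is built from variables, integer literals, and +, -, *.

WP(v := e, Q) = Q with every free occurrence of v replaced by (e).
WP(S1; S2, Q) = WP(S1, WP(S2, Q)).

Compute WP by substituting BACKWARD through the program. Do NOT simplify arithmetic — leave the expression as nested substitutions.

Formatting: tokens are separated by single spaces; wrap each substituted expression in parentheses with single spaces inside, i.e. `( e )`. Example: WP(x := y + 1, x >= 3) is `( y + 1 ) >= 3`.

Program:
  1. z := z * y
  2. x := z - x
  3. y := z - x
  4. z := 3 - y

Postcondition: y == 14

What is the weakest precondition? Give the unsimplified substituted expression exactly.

post: y == 14
stmt 4: z := 3 - y  -- replace 0 occurrence(s) of z with (3 - y)
  => y == 14
stmt 3: y := z - x  -- replace 1 occurrence(s) of y with (z - x)
  => ( z - x ) == 14
stmt 2: x := z - x  -- replace 1 occurrence(s) of x with (z - x)
  => ( z - ( z - x ) ) == 14
stmt 1: z := z * y  -- replace 2 occurrence(s) of z with (z * y)
  => ( ( z * y ) - ( ( z * y ) - x ) ) == 14

Answer: ( ( z * y ) - ( ( z * y ) - x ) ) == 14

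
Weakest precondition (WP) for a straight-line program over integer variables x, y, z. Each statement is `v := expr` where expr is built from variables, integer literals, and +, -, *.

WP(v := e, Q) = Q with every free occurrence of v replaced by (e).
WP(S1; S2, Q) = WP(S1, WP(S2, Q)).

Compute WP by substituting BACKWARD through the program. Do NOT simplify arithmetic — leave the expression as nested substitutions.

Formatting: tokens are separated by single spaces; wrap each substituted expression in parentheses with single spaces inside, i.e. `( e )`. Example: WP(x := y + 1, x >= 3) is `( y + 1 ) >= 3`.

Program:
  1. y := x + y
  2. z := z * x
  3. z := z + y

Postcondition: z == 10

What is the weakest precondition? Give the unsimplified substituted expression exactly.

Answer: ( ( z * x ) + ( x + y ) ) == 10

Derivation:
post: z == 10
stmt 3: z := z + y  -- replace 1 occurrence(s) of z with (z + y)
  => ( z + y ) == 10
stmt 2: z := z * x  -- replace 1 occurrence(s) of z with (z * x)
  => ( ( z * x ) + y ) == 10
stmt 1: y := x + y  -- replace 1 occurrence(s) of y with (x + y)
  => ( ( z * x ) + ( x + y ) ) == 10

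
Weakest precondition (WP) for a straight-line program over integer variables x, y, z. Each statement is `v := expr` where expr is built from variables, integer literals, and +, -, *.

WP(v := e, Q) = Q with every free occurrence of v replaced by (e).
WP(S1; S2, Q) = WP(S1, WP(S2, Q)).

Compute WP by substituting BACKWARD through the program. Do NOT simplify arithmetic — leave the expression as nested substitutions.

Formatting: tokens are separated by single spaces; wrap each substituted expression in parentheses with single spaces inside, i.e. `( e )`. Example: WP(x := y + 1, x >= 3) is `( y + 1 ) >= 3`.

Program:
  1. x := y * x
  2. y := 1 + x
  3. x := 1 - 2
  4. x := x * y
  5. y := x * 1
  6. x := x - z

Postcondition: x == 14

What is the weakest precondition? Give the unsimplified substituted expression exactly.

post: x == 14
stmt 6: x := x - z  -- replace 1 occurrence(s) of x with (x - z)
  => ( x - z ) == 14
stmt 5: y := x * 1  -- replace 0 occurrence(s) of y with (x * 1)
  => ( x - z ) == 14
stmt 4: x := x * y  -- replace 1 occurrence(s) of x with (x * y)
  => ( ( x * y ) - z ) == 14
stmt 3: x := 1 - 2  -- replace 1 occurrence(s) of x with (1 - 2)
  => ( ( ( 1 - 2 ) * y ) - z ) == 14
stmt 2: y := 1 + x  -- replace 1 occurrence(s) of y with (1 + x)
  => ( ( ( 1 - 2 ) * ( 1 + x ) ) - z ) == 14
stmt 1: x := y * x  -- replace 1 occurrence(s) of x with (y * x)
  => ( ( ( 1 - 2 ) * ( 1 + ( y * x ) ) ) - z ) == 14

Answer: ( ( ( 1 - 2 ) * ( 1 + ( y * x ) ) ) - z ) == 14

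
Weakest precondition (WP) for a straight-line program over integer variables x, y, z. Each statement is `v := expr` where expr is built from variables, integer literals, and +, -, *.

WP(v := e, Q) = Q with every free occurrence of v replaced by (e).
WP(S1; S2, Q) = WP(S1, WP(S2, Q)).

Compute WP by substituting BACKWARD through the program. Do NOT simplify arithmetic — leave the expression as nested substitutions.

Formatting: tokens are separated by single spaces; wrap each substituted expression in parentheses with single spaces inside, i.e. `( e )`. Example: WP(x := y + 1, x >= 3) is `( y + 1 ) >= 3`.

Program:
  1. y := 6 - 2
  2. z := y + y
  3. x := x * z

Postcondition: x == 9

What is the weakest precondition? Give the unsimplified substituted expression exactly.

post: x == 9
stmt 3: x := x * z  -- replace 1 occurrence(s) of x with (x * z)
  => ( x * z ) == 9
stmt 2: z := y + y  -- replace 1 occurrence(s) of z with (y + y)
  => ( x * ( y + y ) ) == 9
stmt 1: y := 6 - 2  -- replace 2 occurrence(s) of y with (6 - 2)
  => ( x * ( ( 6 - 2 ) + ( 6 - 2 ) ) ) == 9

Answer: ( x * ( ( 6 - 2 ) + ( 6 - 2 ) ) ) == 9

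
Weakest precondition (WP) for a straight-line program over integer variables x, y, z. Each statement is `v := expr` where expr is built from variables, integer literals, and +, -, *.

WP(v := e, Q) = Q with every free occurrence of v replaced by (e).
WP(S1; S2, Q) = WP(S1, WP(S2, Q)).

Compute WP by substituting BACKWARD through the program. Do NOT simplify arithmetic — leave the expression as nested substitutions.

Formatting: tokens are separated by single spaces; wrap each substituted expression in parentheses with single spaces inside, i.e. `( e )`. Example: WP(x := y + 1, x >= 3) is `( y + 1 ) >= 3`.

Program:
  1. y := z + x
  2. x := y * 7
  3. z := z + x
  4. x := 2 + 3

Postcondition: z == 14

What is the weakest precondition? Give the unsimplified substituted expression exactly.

post: z == 14
stmt 4: x := 2 + 3  -- replace 0 occurrence(s) of x with (2 + 3)
  => z == 14
stmt 3: z := z + x  -- replace 1 occurrence(s) of z with (z + x)
  => ( z + x ) == 14
stmt 2: x := y * 7  -- replace 1 occurrence(s) of x with (y * 7)
  => ( z + ( y * 7 ) ) == 14
stmt 1: y := z + x  -- replace 1 occurrence(s) of y with (z + x)
  => ( z + ( ( z + x ) * 7 ) ) == 14

Answer: ( z + ( ( z + x ) * 7 ) ) == 14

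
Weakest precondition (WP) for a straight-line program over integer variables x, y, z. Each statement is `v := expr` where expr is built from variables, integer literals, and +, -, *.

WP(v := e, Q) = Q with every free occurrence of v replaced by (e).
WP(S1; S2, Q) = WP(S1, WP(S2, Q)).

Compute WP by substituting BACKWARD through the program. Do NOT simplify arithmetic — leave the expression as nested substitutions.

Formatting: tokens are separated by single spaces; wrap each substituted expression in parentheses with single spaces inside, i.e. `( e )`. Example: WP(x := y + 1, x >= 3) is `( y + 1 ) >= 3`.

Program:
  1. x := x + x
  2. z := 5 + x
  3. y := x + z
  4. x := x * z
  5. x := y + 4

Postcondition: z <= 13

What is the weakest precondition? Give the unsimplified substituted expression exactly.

Answer: ( 5 + ( x + x ) ) <= 13

Derivation:
post: z <= 13
stmt 5: x := y + 4  -- replace 0 occurrence(s) of x with (y + 4)
  => z <= 13
stmt 4: x := x * z  -- replace 0 occurrence(s) of x with (x * z)
  => z <= 13
stmt 3: y := x + z  -- replace 0 occurrence(s) of y with (x + z)
  => z <= 13
stmt 2: z := 5 + x  -- replace 1 occurrence(s) of z with (5 + x)
  => ( 5 + x ) <= 13
stmt 1: x := x + x  -- replace 1 occurrence(s) of x with (x + x)
  => ( 5 + ( x + x ) ) <= 13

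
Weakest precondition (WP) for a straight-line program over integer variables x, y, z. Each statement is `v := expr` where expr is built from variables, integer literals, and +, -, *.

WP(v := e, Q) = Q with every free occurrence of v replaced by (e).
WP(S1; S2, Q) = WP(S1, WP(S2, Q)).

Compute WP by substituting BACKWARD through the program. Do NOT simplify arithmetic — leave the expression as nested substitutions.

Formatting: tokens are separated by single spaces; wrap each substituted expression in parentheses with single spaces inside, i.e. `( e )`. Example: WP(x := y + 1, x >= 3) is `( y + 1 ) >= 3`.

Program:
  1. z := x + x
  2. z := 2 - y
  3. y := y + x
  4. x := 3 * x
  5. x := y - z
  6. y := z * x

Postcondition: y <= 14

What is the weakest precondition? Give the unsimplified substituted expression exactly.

post: y <= 14
stmt 6: y := z * x  -- replace 1 occurrence(s) of y with (z * x)
  => ( z * x ) <= 14
stmt 5: x := y - z  -- replace 1 occurrence(s) of x with (y - z)
  => ( z * ( y - z ) ) <= 14
stmt 4: x := 3 * x  -- replace 0 occurrence(s) of x with (3 * x)
  => ( z * ( y - z ) ) <= 14
stmt 3: y := y + x  -- replace 1 occurrence(s) of y with (y + x)
  => ( z * ( ( y + x ) - z ) ) <= 14
stmt 2: z := 2 - y  -- replace 2 occurrence(s) of z with (2 - y)
  => ( ( 2 - y ) * ( ( y + x ) - ( 2 - y ) ) ) <= 14
stmt 1: z := x + x  -- replace 0 occurrence(s) of z with (x + x)
  => ( ( 2 - y ) * ( ( y + x ) - ( 2 - y ) ) ) <= 14

Answer: ( ( 2 - y ) * ( ( y + x ) - ( 2 - y ) ) ) <= 14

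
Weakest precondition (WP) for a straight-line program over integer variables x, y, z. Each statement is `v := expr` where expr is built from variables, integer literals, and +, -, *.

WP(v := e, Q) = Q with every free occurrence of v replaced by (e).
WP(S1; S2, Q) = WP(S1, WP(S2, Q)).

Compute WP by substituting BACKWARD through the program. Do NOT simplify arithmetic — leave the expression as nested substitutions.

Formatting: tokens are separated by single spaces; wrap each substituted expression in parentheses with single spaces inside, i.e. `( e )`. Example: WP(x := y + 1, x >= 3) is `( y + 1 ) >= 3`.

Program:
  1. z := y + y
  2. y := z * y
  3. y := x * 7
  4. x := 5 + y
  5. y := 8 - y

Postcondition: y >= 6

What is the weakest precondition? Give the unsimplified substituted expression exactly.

Answer: ( 8 - ( x * 7 ) ) >= 6

Derivation:
post: y >= 6
stmt 5: y := 8 - y  -- replace 1 occurrence(s) of y with (8 - y)
  => ( 8 - y ) >= 6
stmt 4: x := 5 + y  -- replace 0 occurrence(s) of x with (5 + y)
  => ( 8 - y ) >= 6
stmt 3: y := x * 7  -- replace 1 occurrence(s) of y with (x * 7)
  => ( 8 - ( x * 7 ) ) >= 6
stmt 2: y := z * y  -- replace 0 occurrence(s) of y with (z * y)
  => ( 8 - ( x * 7 ) ) >= 6
stmt 1: z := y + y  -- replace 0 occurrence(s) of z with (y + y)
  => ( 8 - ( x * 7 ) ) >= 6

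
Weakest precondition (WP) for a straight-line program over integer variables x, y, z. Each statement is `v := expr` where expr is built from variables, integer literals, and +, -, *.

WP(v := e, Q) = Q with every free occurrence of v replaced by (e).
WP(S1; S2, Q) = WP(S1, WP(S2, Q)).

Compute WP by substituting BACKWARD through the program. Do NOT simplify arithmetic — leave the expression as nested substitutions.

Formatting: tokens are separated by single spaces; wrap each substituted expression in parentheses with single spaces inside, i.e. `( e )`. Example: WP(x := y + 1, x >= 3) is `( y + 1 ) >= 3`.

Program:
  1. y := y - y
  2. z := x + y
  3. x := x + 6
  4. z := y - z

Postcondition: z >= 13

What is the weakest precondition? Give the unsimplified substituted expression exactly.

post: z >= 13
stmt 4: z := y - z  -- replace 1 occurrence(s) of z with (y - z)
  => ( y - z ) >= 13
stmt 3: x := x + 6  -- replace 0 occurrence(s) of x with (x + 6)
  => ( y - z ) >= 13
stmt 2: z := x + y  -- replace 1 occurrence(s) of z with (x + y)
  => ( y - ( x + y ) ) >= 13
stmt 1: y := y - y  -- replace 2 occurrence(s) of y with (y - y)
  => ( ( y - y ) - ( x + ( y - y ) ) ) >= 13

Answer: ( ( y - y ) - ( x + ( y - y ) ) ) >= 13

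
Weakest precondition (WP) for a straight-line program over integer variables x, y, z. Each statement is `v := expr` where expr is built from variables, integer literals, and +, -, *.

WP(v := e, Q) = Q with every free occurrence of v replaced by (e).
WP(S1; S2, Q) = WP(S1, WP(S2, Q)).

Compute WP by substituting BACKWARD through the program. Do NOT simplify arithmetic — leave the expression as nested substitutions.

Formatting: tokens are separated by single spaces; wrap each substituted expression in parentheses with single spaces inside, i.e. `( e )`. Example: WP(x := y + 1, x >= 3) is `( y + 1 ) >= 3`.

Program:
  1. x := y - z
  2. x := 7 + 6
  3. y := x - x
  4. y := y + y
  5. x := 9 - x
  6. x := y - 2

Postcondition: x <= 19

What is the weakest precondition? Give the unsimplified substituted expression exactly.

Answer: ( ( ( ( 7 + 6 ) - ( 7 + 6 ) ) + ( ( 7 + 6 ) - ( 7 + 6 ) ) ) - 2 ) <= 19

Derivation:
post: x <= 19
stmt 6: x := y - 2  -- replace 1 occurrence(s) of x with (y - 2)
  => ( y - 2 ) <= 19
stmt 5: x := 9 - x  -- replace 0 occurrence(s) of x with (9 - x)
  => ( y - 2 ) <= 19
stmt 4: y := y + y  -- replace 1 occurrence(s) of y with (y + y)
  => ( ( y + y ) - 2 ) <= 19
stmt 3: y := x - x  -- replace 2 occurrence(s) of y with (x - x)
  => ( ( ( x - x ) + ( x - x ) ) - 2 ) <= 19
stmt 2: x := 7 + 6  -- replace 4 occurrence(s) of x with (7 + 6)
  => ( ( ( ( 7 + 6 ) - ( 7 + 6 ) ) + ( ( 7 + 6 ) - ( 7 + 6 ) ) ) - 2 ) <= 19
stmt 1: x := y - z  -- replace 0 occurrence(s) of x with (y - z)
  => ( ( ( ( 7 + 6 ) - ( 7 + 6 ) ) + ( ( 7 + 6 ) - ( 7 + 6 ) ) ) - 2 ) <= 19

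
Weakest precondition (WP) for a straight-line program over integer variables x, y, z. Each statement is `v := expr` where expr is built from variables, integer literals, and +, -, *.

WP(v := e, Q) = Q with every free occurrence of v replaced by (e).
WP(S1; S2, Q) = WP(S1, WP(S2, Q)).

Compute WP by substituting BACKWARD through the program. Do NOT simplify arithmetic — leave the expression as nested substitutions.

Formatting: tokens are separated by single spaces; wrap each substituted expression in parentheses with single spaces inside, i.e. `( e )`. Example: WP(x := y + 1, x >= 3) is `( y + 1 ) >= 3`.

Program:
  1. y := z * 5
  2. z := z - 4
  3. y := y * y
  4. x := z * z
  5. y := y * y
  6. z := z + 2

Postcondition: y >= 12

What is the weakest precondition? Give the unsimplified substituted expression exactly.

post: y >= 12
stmt 6: z := z + 2  -- replace 0 occurrence(s) of z with (z + 2)
  => y >= 12
stmt 5: y := y * y  -- replace 1 occurrence(s) of y with (y * y)
  => ( y * y ) >= 12
stmt 4: x := z * z  -- replace 0 occurrence(s) of x with (z * z)
  => ( y * y ) >= 12
stmt 3: y := y * y  -- replace 2 occurrence(s) of y with (y * y)
  => ( ( y * y ) * ( y * y ) ) >= 12
stmt 2: z := z - 4  -- replace 0 occurrence(s) of z with (z - 4)
  => ( ( y * y ) * ( y * y ) ) >= 12
stmt 1: y := z * 5  -- replace 4 occurrence(s) of y with (z * 5)
  => ( ( ( z * 5 ) * ( z * 5 ) ) * ( ( z * 5 ) * ( z * 5 ) ) ) >= 12

Answer: ( ( ( z * 5 ) * ( z * 5 ) ) * ( ( z * 5 ) * ( z * 5 ) ) ) >= 12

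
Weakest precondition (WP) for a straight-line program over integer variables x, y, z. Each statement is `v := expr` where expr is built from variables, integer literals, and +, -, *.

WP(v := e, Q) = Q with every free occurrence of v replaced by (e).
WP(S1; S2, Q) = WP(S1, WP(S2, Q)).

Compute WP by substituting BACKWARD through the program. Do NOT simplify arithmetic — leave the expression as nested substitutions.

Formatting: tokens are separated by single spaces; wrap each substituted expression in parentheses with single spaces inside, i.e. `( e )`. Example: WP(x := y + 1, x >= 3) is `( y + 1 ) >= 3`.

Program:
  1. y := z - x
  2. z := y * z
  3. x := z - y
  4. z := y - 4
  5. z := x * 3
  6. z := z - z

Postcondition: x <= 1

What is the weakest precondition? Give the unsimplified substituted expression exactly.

post: x <= 1
stmt 6: z := z - z  -- replace 0 occurrence(s) of z with (z - z)
  => x <= 1
stmt 5: z := x * 3  -- replace 0 occurrence(s) of z with (x * 3)
  => x <= 1
stmt 4: z := y - 4  -- replace 0 occurrence(s) of z with (y - 4)
  => x <= 1
stmt 3: x := z - y  -- replace 1 occurrence(s) of x with (z - y)
  => ( z - y ) <= 1
stmt 2: z := y * z  -- replace 1 occurrence(s) of z with (y * z)
  => ( ( y * z ) - y ) <= 1
stmt 1: y := z - x  -- replace 2 occurrence(s) of y with (z - x)
  => ( ( ( z - x ) * z ) - ( z - x ) ) <= 1

Answer: ( ( ( z - x ) * z ) - ( z - x ) ) <= 1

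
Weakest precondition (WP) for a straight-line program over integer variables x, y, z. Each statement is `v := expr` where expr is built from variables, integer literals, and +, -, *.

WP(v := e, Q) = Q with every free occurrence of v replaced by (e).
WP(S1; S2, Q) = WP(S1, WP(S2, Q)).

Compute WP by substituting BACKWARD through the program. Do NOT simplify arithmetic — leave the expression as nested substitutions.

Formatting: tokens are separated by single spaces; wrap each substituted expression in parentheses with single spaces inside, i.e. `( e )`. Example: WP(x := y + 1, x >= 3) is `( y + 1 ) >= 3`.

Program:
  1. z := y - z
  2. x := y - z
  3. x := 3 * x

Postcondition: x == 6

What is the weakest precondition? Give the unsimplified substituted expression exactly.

Answer: ( 3 * ( y - ( y - z ) ) ) == 6

Derivation:
post: x == 6
stmt 3: x := 3 * x  -- replace 1 occurrence(s) of x with (3 * x)
  => ( 3 * x ) == 6
stmt 2: x := y - z  -- replace 1 occurrence(s) of x with (y - z)
  => ( 3 * ( y - z ) ) == 6
stmt 1: z := y - z  -- replace 1 occurrence(s) of z with (y - z)
  => ( 3 * ( y - ( y - z ) ) ) == 6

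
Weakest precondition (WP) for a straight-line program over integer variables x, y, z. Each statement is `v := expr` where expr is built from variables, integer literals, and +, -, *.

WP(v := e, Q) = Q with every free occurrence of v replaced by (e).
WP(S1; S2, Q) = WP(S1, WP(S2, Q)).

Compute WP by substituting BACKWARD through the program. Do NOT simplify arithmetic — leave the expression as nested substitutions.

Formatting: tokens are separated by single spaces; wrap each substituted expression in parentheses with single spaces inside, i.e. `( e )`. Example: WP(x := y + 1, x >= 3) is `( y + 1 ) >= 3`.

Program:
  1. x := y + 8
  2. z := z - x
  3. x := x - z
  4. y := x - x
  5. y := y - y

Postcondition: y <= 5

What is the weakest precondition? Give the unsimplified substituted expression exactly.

post: y <= 5
stmt 5: y := y - y  -- replace 1 occurrence(s) of y with (y - y)
  => ( y - y ) <= 5
stmt 4: y := x - x  -- replace 2 occurrence(s) of y with (x - x)
  => ( ( x - x ) - ( x - x ) ) <= 5
stmt 3: x := x - z  -- replace 4 occurrence(s) of x with (x - z)
  => ( ( ( x - z ) - ( x - z ) ) - ( ( x - z ) - ( x - z ) ) ) <= 5
stmt 2: z := z - x  -- replace 4 occurrence(s) of z with (z - x)
  => ( ( ( x - ( z - x ) ) - ( x - ( z - x ) ) ) - ( ( x - ( z - x ) ) - ( x - ( z - x ) ) ) ) <= 5
stmt 1: x := y + 8  -- replace 8 occurrence(s) of x with (y + 8)
  => ( ( ( ( y + 8 ) - ( z - ( y + 8 ) ) ) - ( ( y + 8 ) - ( z - ( y + 8 ) ) ) ) - ( ( ( y + 8 ) - ( z - ( y + 8 ) ) ) - ( ( y + 8 ) - ( z - ( y + 8 ) ) ) ) ) <= 5

Answer: ( ( ( ( y + 8 ) - ( z - ( y + 8 ) ) ) - ( ( y + 8 ) - ( z - ( y + 8 ) ) ) ) - ( ( ( y + 8 ) - ( z - ( y + 8 ) ) ) - ( ( y + 8 ) - ( z - ( y + 8 ) ) ) ) ) <= 5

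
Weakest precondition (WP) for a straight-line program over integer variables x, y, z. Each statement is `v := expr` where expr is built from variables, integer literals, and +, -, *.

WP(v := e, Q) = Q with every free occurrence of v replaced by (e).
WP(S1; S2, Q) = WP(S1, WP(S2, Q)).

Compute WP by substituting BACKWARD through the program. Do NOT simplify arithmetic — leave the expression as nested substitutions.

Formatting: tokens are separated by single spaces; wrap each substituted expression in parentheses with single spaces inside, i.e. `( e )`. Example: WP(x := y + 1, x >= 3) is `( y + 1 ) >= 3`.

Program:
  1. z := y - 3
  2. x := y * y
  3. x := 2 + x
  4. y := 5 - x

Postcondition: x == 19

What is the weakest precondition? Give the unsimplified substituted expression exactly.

post: x == 19
stmt 4: y := 5 - x  -- replace 0 occurrence(s) of y with (5 - x)
  => x == 19
stmt 3: x := 2 + x  -- replace 1 occurrence(s) of x with (2 + x)
  => ( 2 + x ) == 19
stmt 2: x := y * y  -- replace 1 occurrence(s) of x with (y * y)
  => ( 2 + ( y * y ) ) == 19
stmt 1: z := y - 3  -- replace 0 occurrence(s) of z with (y - 3)
  => ( 2 + ( y * y ) ) == 19

Answer: ( 2 + ( y * y ) ) == 19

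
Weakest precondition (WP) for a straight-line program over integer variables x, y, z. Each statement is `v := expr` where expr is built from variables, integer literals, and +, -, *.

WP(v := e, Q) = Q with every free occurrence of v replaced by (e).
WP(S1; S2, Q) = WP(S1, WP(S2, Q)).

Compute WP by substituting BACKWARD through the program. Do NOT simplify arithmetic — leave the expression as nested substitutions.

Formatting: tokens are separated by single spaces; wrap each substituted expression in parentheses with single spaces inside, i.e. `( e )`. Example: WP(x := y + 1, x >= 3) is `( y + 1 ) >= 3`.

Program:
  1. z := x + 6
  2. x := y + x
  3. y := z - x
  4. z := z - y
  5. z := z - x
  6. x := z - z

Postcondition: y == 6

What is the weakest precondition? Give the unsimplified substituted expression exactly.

post: y == 6
stmt 6: x := z - z  -- replace 0 occurrence(s) of x with (z - z)
  => y == 6
stmt 5: z := z - x  -- replace 0 occurrence(s) of z with (z - x)
  => y == 6
stmt 4: z := z - y  -- replace 0 occurrence(s) of z with (z - y)
  => y == 6
stmt 3: y := z - x  -- replace 1 occurrence(s) of y with (z - x)
  => ( z - x ) == 6
stmt 2: x := y + x  -- replace 1 occurrence(s) of x with (y + x)
  => ( z - ( y + x ) ) == 6
stmt 1: z := x + 6  -- replace 1 occurrence(s) of z with (x + 6)
  => ( ( x + 6 ) - ( y + x ) ) == 6

Answer: ( ( x + 6 ) - ( y + x ) ) == 6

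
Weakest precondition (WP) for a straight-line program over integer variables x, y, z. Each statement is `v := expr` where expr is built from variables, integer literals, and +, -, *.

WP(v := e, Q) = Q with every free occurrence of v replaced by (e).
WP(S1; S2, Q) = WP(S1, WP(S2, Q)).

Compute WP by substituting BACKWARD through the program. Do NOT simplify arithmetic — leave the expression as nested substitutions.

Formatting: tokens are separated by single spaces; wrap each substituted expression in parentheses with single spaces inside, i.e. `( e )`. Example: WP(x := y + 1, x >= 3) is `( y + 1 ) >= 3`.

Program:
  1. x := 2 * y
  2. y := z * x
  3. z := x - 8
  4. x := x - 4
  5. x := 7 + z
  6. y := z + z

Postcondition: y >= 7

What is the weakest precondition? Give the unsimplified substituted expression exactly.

post: y >= 7
stmt 6: y := z + z  -- replace 1 occurrence(s) of y with (z + z)
  => ( z + z ) >= 7
stmt 5: x := 7 + z  -- replace 0 occurrence(s) of x with (7 + z)
  => ( z + z ) >= 7
stmt 4: x := x - 4  -- replace 0 occurrence(s) of x with (x - 4)
  => ( z + z ) >= 7
stmt 3: z := x - 8  -- replace 2 occurrence(s) of z with (x - 8)
  => ( ( x - 8 ) + ( x - 8 ) ) >= 7
stmt 2: y := z * x  -- replace 0 occurrence(s) of y with (z * x)
  => ( ( x - 8 ) + ( x - 8 ) ) >= 7
stmt 1: x := 2 * y  -- replace 2 occurrence(s) of x with (2 * y)
  => ( ( ( 2 * y ) - 8 ) + ( ( 2 * y ) - 8 ) ) >= 7

Answer: ( ( ( 2 * y ) - 8 ) + ( ( 2 * y ) - 8 ) ) >= 7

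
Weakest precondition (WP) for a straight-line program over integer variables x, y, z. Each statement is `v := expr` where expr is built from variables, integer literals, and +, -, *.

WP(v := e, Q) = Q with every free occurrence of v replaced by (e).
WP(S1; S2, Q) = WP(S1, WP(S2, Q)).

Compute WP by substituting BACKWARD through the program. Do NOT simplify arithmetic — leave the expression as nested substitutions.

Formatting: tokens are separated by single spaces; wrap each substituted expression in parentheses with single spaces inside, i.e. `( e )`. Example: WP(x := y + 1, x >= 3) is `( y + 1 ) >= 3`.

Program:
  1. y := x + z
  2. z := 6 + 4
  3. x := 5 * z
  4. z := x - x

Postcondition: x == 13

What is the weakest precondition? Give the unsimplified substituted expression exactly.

Answer: ( 5 * ( 6 + 4 ) ) == 13

Derivation:
post: x == 13
stmt 4: z := x - x  -- replace 0 occurrence(s) of z with (x - x)
  => x == 13
stmt 3: x := 5 * z  -- replace 1 occurrence(s) of x with (5 * z)
  => ( 5 * z ) == 13
stmt 2: z := 6 + 4  -- replace 1 occurrence(s) of z with (6 + 4)
  => ( 5 * ( 6 + 4 ) ) == 13
stmt 1: y := x + z  -- replace 0 occurrence(s) of y with (x + z)
  => ( 5 * ( 6 + 4 ) ) == 13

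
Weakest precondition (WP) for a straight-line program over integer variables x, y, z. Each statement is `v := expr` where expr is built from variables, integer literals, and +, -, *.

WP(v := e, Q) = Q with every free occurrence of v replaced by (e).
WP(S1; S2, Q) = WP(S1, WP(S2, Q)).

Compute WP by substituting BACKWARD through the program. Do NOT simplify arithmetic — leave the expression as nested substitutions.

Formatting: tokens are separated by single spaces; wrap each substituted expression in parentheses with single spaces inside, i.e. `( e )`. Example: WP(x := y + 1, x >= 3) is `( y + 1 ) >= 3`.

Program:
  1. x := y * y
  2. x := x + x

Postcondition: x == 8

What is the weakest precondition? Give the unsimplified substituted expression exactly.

post: x == 8
stmt 2: x := x + x  -- replace 1 occurrence(s) of x with (x + x)
  => ( x + x ) == 8
stmt 1: x := y * y  -- replace 2 occurrence(s) of x with (y * y)
  => ( ( y * y ) + ( y * y ) ) == 8

Answer: ( ( y * y ) + ( y * y ) ) == 8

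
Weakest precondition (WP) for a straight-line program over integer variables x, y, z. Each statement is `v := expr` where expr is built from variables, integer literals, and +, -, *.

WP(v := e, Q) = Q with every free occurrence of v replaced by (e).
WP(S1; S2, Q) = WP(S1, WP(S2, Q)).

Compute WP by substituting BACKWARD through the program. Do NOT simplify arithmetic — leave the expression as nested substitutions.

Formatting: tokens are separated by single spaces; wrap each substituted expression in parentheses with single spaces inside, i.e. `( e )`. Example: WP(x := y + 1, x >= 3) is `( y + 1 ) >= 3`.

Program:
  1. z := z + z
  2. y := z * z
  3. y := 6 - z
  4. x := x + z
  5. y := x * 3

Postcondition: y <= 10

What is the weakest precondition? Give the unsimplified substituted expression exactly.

Answer: ( ( x + ( z + z ) ) * 3 ) <= 10

Derivation:
post: y <= 10
stmt 5: y := x * 3  -- replace 1 occurrence(s) of y with (x * 3)
  => ( x * 3 ) <= 10
stmt 4: x := x + z  -- replace 1 occurrence(s) of x with (x + z)
  => ( ( x + z ) * 3 ) <= 10
stmt 3: y := 6 - z  -- replace 0 occurrence(s) of y with (6 - z)
  => ( ( x + z ) * 3 ) <= 10
stmt 2: y := z * z  -- replace 0 occurrence(s) of y with (z * z)
  => ( ( x + z ) * 3 ) <= 10
stmt 1: z := z + z  -- replace 1 occurrence(s) of z with (z + z)
  => ( ( x + ( z + z ) ) * 3 ) <= 10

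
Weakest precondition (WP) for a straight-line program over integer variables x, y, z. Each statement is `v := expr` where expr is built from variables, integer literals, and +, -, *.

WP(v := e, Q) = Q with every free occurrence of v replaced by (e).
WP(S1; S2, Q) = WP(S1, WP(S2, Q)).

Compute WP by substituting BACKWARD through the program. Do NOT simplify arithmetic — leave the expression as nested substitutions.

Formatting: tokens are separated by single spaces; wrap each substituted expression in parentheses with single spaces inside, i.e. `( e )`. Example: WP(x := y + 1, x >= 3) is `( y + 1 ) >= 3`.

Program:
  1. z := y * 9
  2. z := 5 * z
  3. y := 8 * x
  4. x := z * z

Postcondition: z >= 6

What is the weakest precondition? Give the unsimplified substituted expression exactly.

post: z >= 6
stmt 4: x := z * z  -- replace 0 occurrence(s) of x with (z * z)
  => z >= 6
stmt 3: y := 8 * x  -- replace 0 occurrence(s) of y with (8 * x)
  => z >= 6
stmt 2: z := 5 * z  -- replace 1 occurrence(s) of z with (5 * z)
  => ( 5 * z ) >= 6
stmt 1: z := y * 9  -- replace 1 occurrence(s) of z with (y * 9)
  => ( 5 * ( y * 9 ) ) >= 6

Answer: ( 5 * ( y * 9 ) ) >= 6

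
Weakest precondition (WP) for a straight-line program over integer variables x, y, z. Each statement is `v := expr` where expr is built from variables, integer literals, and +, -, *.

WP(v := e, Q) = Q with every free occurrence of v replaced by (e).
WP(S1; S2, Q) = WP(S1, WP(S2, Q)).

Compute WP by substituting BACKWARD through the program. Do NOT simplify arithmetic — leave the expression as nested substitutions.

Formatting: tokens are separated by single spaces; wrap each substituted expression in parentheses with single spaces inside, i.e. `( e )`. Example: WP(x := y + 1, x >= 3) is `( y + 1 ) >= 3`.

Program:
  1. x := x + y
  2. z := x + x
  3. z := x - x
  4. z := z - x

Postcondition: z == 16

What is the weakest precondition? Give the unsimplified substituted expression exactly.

Answer: ( ( ( x + y ) - ( x + y ) ) - ( x + y ) ) == 16

Derivation:
post: z == 16
stmt 4: z := z - x  -- replace 1 occurrence(s) of z with (z - x)
  => ( z - x ) == 16
stmt 3: z := x - x  -- replace 1 occurrence(s) of z with (x - x)
  => ( ( x - x ) - x ) == 16
stmt 2: z := x + x  -- replace 0 occurrence(s) of z with (x + x)
  => ( ( x - x ) - x ) == 16
stmt 1: x := x + y  -- replace 3 occurrence(s) of x with (x + y)
  => ( ( ( x + y ) - ( x + y ) ) - ( x + y ) ) == 16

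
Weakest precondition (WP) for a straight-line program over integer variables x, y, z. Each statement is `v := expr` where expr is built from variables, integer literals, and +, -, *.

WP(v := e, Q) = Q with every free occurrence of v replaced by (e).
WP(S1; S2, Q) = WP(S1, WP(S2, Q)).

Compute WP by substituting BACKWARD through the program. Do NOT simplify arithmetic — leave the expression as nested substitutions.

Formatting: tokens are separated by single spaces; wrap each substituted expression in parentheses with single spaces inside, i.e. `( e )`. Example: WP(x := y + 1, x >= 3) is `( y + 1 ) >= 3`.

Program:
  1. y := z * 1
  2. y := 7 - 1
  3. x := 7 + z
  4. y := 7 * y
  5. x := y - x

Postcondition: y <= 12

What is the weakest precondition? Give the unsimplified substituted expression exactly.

Answer: ( 7 * ( 7 - 1 ) ) <= 12

Derivation:
post: y <= 12
stmt 5: x := y - x  -- replace 0 occurrence(s) of x with (y - x)
  => y <= 12
stmt 4: y := 7 * y  -- replace 1 occurrence(s) of y with (7 * y)
  => ( 7 * y ) <= 12
stmt 3: x := 7 + z  -- replace 0 occurrence(s) of x with (7 + z)
  => ( 7 * y ) <= 12
stmt 2: y := 7 - 1  -- replace 1 occurrence(s) of y with (7 - 1)
  => ( 7 * ( 7 - 1 ) ) <= 12
stmt 1: y := z * 1  -- replace 0 occurrence(s) of y with (z * 1)
  => ( 7 * ( 7 - 1 ) ) <= 12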